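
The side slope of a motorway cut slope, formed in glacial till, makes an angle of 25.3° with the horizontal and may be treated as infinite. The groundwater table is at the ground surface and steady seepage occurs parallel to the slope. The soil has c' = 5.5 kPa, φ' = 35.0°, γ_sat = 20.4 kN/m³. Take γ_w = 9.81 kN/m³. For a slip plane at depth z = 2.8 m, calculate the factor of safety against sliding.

With seepage parallel to the slope and the water table at the surface, the effective normal stress on the slip plane uses the buoyant unit weight γ' = γ_sat − γ_w while the driving shear stress uses γ_sat:
FS = [c' + γ' z cos²β tanφ'] / [γ_sat z sinβ cosβ]
γ' = 20.4 − 9.81 = 10.59 kN/m³
Numerator = 5.5 + 10.59·2.8·cos²25.3°·tan35.0° = 5.5 + 10.59·2.8·0.8174·0.7002 = 22.471 kPa
Denominator = 20.4·2.8·sin25.3°·cos25.3° = 20.4·2.8·0.4274·0.9041 = 22.069 kPa
FS = 22.471 / 22.069 = 1.018

FS = 1.02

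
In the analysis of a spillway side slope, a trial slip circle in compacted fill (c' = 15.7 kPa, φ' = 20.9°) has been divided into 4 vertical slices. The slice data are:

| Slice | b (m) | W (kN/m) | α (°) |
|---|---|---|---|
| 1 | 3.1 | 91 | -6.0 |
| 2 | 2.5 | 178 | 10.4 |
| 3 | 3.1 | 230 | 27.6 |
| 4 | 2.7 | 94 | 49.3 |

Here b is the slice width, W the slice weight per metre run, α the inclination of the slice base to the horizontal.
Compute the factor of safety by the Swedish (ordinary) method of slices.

Ordinary method of slices: FS = Σ[c'·Δl_i + (W_i cosα_i)·tanφ'] / Σ W_i sinα_i, with Δl_i = b_i / cosα_i.
Slice 1: Δl = 3.1/cos(-6.0°) = 3.117 m; N'_1 = 91·cos(-6.0°) = 90.5; c'Δl = 48.94; W sinα = -9.5
Slice 2: Δl = 2.5/cos10.4° = 2.542 m; N'_2 = 178·cos10.4° = 175.1; c'Δl = 39.91; W sinα = 32.1
Slice 3: Δl = 3.1/cos27.6° = 3.498 m; N'_3 = 230·cos27.6° = 203.8; c'Δl = 54.92; W sinα = 106.6
Slice 4: Δl = 2.7/cos49.3° = 4.140 m; N'_4 = 94·cos49.3° = 61.3; c'Δl = 65.01; W sinα = 71.3
Σc'Δl = 208.8 kN/m; ΣN' = 530.7 kN/m; ΣW sinα = 200.4 kN/m
Resisting = 208.8 + 530.7·tan20.9° = 208.8 + 202.7 = 411.4 kN/m
FS = 411.4 / 200.4 = 2.053

FS = 2.05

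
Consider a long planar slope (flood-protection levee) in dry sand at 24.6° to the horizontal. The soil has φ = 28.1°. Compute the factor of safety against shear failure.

For a dry cohesionless infinite slope the factor of safety is FS = tanφ / tanβ.
FS = tan28.1° / tan24.6° = 0.5340 / 0.4578 = 1.166

FS = 1.17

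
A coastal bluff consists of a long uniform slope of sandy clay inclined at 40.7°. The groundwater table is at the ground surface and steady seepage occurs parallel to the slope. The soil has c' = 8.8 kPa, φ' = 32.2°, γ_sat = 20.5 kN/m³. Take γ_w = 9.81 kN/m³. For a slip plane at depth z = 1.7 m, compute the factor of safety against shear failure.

FS = 0.89

With seepage parallel to the slope and the water table at the surface, the effective normal stress on the slip plane uses the buoyant unit weight γ' = γ_sat − γ_w while the driving shear stress uses γ_sat:
FS = [c' + γ' z cos²β tanφ'] / [γ_sat z sinβ cosβ]
γ' = 20.5 − 9.81 = 10.69 kN/m³
Numerator = 8.8 + 10.69·1.7·cos²40.7°·tan32.2° = 8.8 + 10.69·1.7·0.5748·0.6297 = 15.378 kPa
Denominator = 20.5·1.7·sin40.7°·cos40.7° = 20.5·1.7·0.6521·0.7581 = 17.229 kPa
FS = 15.378 / 17.229 = 0.893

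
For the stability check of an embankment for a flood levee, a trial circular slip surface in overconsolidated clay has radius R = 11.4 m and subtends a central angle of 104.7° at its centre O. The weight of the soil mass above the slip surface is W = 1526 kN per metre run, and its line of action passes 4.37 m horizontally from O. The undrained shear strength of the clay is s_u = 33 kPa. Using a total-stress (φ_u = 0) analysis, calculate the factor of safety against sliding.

Taking moments about the centre O, the resisting moment is provided by the undrained shear strength acting along the arc:
Arc length L_a = R·θ = 11.4·(104.7°·π/180) = 11.4·1.8274 = 20.83 m
M_R = s_u·L_a·R = 33·20.83·11.4 = 7837.0 kN·m/m
M_D = W·d = 1526·4.37 = 6668.6 kN·m/m
FS = M_R / M_D = 7837.0 / 6668.6 = 1.175

FS = 1.18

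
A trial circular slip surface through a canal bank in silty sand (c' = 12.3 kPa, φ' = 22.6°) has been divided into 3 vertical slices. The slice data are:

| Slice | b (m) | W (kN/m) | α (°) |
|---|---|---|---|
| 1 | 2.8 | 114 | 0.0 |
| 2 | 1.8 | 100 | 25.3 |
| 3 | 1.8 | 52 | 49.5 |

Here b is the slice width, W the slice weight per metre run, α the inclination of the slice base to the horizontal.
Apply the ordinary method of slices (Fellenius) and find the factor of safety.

FS = 2.34

Ordinary method of slices: FS = Σ[c'·Δl_i + (W_i cosα_i)·tanφ'] / Σ W_i sinα_i, with Δl_i = b_i / cosα_i.
Slice 1: Δl = 2.8/cos0.0° = 2.800 m; N'_1 = 114·cos0.0° = 114.0; c'Δl = 34.44; W sinα = 0.0
Slice 2: Δl = 1.8/cos25.3° = 1.991 m; N'_2 = 100·cos25.3° = 90.4; c'Δl = 24.49; W sinα = 42.7
Slice 3: Δl = 1.8/cos49.5° = 2.772 m; N'_3 = 52·cos49.5° = 33.8; c'Δl = 34.09; W sinα = 39.5
Σc'Δl = 93.0 kN/m; ΣN' = 238.2 kN/m; ΣW sinα = 82.3 kN/m
Resisting = 93.0 + 238.2·tan22.6° = 93.0 + 99.1 = 192.2 kN/m
FS = 192.2 / 82.3 = 2.336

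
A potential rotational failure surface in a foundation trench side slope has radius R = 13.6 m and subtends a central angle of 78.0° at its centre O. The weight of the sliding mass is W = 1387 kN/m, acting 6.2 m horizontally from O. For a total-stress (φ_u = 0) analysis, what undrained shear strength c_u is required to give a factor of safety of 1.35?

FS = c_u·L_a·R / (W·d), so c_u = FS·W·d / (L_a·R).
Arc length L_a = R·θ = 13.6·(78.0°·π/180) = 13.6·1.3614 = 18.51 m
c_u = 1.35·1387·6.2 / (18.51·13.6) = 11609.2 / 251.80 = 46.11 kPa

c_u = 46.1 kPa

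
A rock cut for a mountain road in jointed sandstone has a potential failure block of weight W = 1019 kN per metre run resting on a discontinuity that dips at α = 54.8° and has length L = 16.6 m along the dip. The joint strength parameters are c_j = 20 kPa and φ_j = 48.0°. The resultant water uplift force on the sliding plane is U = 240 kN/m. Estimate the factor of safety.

FS = 0.86

Resolving the block weight along and normal to the plane and applying the Mohr–Coulomb strength on the joint:
N' = W cosα − U = 1019·cos54.8° − 240 = 347.4 kN/m
Driving force T = W sinα = 1019·sin54.8° = 832.7 kN/m
Resisting force R = c_j·L + N'·tanφ_j = 20·16.6 + 347.4·tan48.0° = 332.0 + 385.8 = 717.8 kN/m
FS = R / T = 717.8 / 832.7 = 0.862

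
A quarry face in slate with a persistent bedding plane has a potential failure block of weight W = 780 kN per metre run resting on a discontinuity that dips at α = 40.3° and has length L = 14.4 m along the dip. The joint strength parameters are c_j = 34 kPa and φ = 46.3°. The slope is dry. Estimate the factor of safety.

FS = 2.20

Resolving the block weight along and normal to the plane and applying the Mohr–Coulomb strength on the joint:
N' = W cosα = 780·cos40.3° = 594.9 kN/m
Driving force T = W sinα = 780·sin40.3° = 504.5 kN/m
Resisting force R = c_j·L + N'·tanφ = 34·14.4 + 594.9·tan46.3° = 489.6 + 622.5 = 1112.1 kN/m
FS = R / T = 1112.1 / 504.5 = 2.204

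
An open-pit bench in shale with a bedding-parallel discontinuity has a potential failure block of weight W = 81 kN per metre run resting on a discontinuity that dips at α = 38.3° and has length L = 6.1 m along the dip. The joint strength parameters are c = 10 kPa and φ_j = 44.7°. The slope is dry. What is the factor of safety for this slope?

Resolving the block weight along and normal to the plane and applying the Mohr–Coulomb strength on the joint:
N' = W cosα = 81·cos38.3° = 63.6 kN/m
Driving force T = W sinα = 81·sin38.3° = 50.2 kN/m
Resisting force R = c·L + N'·tanφ_j = 10·6.1 + 63.6·tan44.7° = 61.0 + 62.9 = 123.9 kN/m
FS = R / T = 123.9 / 50.2 = 2.468

FS = 2.47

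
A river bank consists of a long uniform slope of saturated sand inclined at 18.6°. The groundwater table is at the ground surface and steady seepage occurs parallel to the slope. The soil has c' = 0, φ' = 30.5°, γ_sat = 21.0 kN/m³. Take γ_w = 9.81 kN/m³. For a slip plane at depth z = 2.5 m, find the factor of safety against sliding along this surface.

With seepage parallel to the slope and the water table at the surface, the effective normal stress on the slip plane uses the buoyant unit weight γ' = γ_sat − γ_w while the driving shear stress uses γ_sat:
FS = [c' + γ' z cos²β tanφ'] / [γ_sat z sinβ cosβ]
(For c' = 0 this reduces to FS = (γ'/γ_sat)·tanφ'/tanβ.)
γ' = 21.0 − 9.81 = 11.19 kN/m³
Numerator = 0.0 + 11.19·2.5·cos²18.6°·tan30.5° = 0.0 + 11.19·2.5·0.8983·0.5890 = 14.802 kPa
Denominator = 21.0·2.5·sin18.6°·cos18.6° = 21.0·2.5·0.3190·0.9478 = 15.871 kPa
FS = 14.802 / 15.871 = 0.933

FS = 0.93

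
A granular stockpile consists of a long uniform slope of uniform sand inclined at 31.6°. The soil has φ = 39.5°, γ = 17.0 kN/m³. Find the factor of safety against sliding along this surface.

FS = 1.34

For a dry cohesionless infinite slope the factor of safety is FS = tanφ / tanβ.
FS = tan39.5° / tan31.6° = 0.8243 / 0.6152 = 1.340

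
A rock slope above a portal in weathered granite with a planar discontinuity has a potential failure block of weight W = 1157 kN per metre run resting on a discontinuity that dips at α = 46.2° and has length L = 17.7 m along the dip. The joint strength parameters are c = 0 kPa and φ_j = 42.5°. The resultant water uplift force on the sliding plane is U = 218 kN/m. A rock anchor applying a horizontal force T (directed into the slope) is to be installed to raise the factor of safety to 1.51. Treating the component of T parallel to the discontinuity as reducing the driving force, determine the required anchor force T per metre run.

Resolving forces along and normal to the sliding plane, with the horizontal anchor force T adding T·sinα to the effective normal force and T·cosα acting up the plane against the driving force:
FS = [cL + (W cosα − U + T sinα) tanφ_j] / [W sinα − T cosα]
Without the anchor: N' = 582.8 kN/m, driving T_d = 835.1 kN/m, resisting R = 0·17.7 + 582.8·tan42.5° = 534.0 kN/m, FS = 0.64.
Setting FS = 1.51 and solving for T:
1.51·(835.1 − T cos46.2°) = 534.0 + T sin46.2°·tan42.5°
T·(sin46.2°·tan42.5° + 1.51·cos46.2°) = 1.51·835.1 − 534.0
T·(0.7218·0.9163 + 1.51·0.6921) = 1261.0 − 534.0 = 726.9
T·1.7065 = 726.9
T = 426.0 kN/m

T = 426 kN/m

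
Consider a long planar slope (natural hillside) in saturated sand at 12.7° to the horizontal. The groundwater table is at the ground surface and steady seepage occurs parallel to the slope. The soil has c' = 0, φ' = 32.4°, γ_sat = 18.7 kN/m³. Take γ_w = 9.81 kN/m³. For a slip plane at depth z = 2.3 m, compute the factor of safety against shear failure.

With seepage parallel to the slope and the water table at the surface, the effective normal stress on the slip plane uses the buoyant unit weight γ' = γ_sat − γ_w while the driving shear stress uses γ_sat:
FS = [c' + γ' z cos²β tanφ'] / [γ_sat z sinβ cosβ]
(For c' = 0 this reduces to FS = (γ'/γ_sat)·tanφ'/tanβ.)
γ' = 18.7 − 9.81 = 8.89 kN/m³
Numerator = 0.0 + 8.89·2.3·cos²12.7°·tan32.4° = 0.0 + 8.89·2.3·0.9517·0.6346 = 12.349 kPa
Denominator = 18.7·2.3·sin12.7°·cos12.7° = 18.7·2.3·0.2198·0.9755 = 9.224 kPa
FS = 12.349 / 9.224 = 1.339

FS = 1.34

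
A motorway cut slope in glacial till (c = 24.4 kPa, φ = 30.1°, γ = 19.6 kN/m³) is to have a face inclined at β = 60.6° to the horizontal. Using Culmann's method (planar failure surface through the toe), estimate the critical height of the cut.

Culmann's analysis gives the critical failure plane at α_cr = (β + φ)/2 = (60.6 + 30.1)/2 = 45.4°, and the critical height
H_c = (4c/γ) · sinβ cosφ / [1 − cos(β − φ)]
    = (4·24.4/19.6) · sin60.6°·cos30.1° / [1 − cos(30.5°)]
    = 4.980 · 0.8712·0.8652 / [1 − 0.8616]
    = 4.980 · 0.7537 / 0.1384
    = 27.12 m

H_c = 27.12 m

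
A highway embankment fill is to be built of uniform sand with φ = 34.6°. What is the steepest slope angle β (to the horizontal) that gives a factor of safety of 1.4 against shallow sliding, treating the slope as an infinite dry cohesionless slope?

For an infinite dry cohesionless slope FS = tanφ/tanβ, so tanβ = tanφ / FS.
tanβ = tan34.6° / 1.4 = 0.6899 / 1.4 = 0.4928
β = arctan(0.4928) = 26.23°

β = 26.2°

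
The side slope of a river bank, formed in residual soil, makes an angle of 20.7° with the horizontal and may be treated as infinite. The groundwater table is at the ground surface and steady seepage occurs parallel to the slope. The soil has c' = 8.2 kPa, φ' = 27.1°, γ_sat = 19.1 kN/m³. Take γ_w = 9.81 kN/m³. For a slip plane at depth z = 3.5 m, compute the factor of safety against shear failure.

FS = 1.03

With seepage parallel to the slope and the water table at the surface, the effective normal stress on the slip plane uses the buoyant unit weight γ' = γ_sat − γ_w while the driving shear stress uses γ_sat:
FS = [c' + γ' z cos²β tanφ'] / [γ_sat z sinβ cosβ]
γ' = 19.1 − 9.81 = 9.29 kN/m³
Numerator = 8.2 + 9.29·3.5·cos²20.7°·tan27.1° = 8.2 + 9.29·3.5·0.8751·0.5117 = 22.760 kPa
Denominator = 19.1·3.5·sin20.7°·cos20.7° = 19.1·3.5·0.3535·0.9354 = 22.104 kPa
FS = 22.760 / 22.104 = 1.030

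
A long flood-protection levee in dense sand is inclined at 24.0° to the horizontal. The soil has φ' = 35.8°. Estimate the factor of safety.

For a dry cohesionless infinite slope the factor of safety is FS = tanφ' / tanβ.
FS = tan35.8° / tan24.0° = 0.7212 / 0.4452 = 1.620

FS = 1.62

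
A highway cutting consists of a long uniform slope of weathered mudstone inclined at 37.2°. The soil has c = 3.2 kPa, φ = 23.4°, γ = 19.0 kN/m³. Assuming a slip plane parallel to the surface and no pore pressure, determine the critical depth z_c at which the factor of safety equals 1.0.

Setting FS = 1.00 in FS = [c + γz cos²β tanφ] / [γz sinβ cosβ] and solving for z:
z = c / [γ cosβ (FS·sinβ − cosβ·tanφ)]
  = 3.2 / [19.0·cos37.2°·(1.00·sin37.2° − cos37.2°·tan23.4°)]
  = 3.2 / [19.0·0.7965·(1.00·0.6046 − 0.7965·0.4327)]
  = 3.2 / 3.9335 = 0.814 m

z_c = 0.81 m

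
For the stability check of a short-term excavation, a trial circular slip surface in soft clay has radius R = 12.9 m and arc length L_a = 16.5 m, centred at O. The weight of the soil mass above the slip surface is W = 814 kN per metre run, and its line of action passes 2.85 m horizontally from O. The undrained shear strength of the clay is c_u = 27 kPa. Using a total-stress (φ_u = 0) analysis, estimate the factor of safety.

FS = 2.48

Taking moments about the centre O, the resisting moment is provided by the undrained shear strength acting along the arc:
M_R = c_u·L_a·R = 27·16.50·12.9 = 5746.9 kN·m/m
M_D = W·d = 814·2.85 = 2319.9 kN·m/m
FS = M_R / M_D = 5746.9 / 2319.9 = 2.477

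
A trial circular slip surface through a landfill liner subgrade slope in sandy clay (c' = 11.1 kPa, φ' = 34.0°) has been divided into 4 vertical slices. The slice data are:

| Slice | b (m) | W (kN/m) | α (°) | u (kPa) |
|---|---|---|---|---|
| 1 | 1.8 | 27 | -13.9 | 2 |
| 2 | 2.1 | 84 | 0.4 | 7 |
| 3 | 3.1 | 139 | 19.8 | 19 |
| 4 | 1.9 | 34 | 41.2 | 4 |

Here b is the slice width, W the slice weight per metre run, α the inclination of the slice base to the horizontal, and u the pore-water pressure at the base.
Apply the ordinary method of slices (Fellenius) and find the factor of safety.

Ordinary method of slices: FS = Σ[c'·Δl_i + (W_i cosα_i − u_i·Δl_i)·tanφ'] / Σ W_i sinα_i, with Δl_i = b_i / cosα_i.
Slice 1: Δl = 1.8/cos(-13.9°) = 1.854 m; N'_1 = 27·cos(-13.9°) − 2·1.854 = 22.5; c'Δl = 20.58; W sinα = -6.5
Slice 2: Δl = 2.1/cos0.4° = 2.100 m; N'_2 = 84·cos0.4° − 7·2.100 = 69.3; c'Δl = 23.31; W sinα = 0.6
Slice 3: Δl = 3.1/cos19.8° = 3.295 m; N'_3 = 139·cos19.8° − 19·3.295 = 68.2; c'Δl = 36.57; W sinα = 47.1
Slice 4: Δl = 1.9/cos41.2° = 2.525 m; N'_4 = 34·cos41.2° − 4·2.525 = 15.5; c'Δl = 28.03; W sinα = 22.4
Σc'Δl = 108.5 kN/m; ΣN' = 175.5 kN/m; ΣW sinα = 63.6 kN/m
Resisting = 108.5 + 175.5·tan34.0° = 108.5 + 118.4 = 226.8 kN/m
FS = 226.8 / 63.6 = 3.568

FS = 3.57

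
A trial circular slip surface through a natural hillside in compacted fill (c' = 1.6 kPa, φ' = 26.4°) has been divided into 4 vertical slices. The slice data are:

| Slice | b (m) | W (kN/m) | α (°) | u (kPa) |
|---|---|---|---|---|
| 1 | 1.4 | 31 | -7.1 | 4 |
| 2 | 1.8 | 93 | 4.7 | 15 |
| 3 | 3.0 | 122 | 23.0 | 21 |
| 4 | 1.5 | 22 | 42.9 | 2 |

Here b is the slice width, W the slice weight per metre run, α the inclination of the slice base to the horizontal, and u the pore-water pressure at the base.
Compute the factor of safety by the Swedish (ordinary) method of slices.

Ordinary method of slices: FS = Σ[c'·Δl_i + (W_i cosα_i − u_i·Δl_i)·tanφ'] / Σ W_i sinα_i, with Δl_i = b_i / cosα_i.
Slice 1: Δl = 1.4/cos(-7.1°) = 1.411 m; N'_1 = 31·cos(-7.1°) − 4·1.411 = 25.1; c'Δl = 2.26; W sinα = -3.8
Slice 2: Δl = 1.8/cos4.7° = 1.806 m; N'_2 = 93·cos4.7° − 15·1.806 = 65.6; c'Δl = 2.89; W sinα = 7.6
Slice 3: Δl = 3.0/cos23.0° = 3.259 m; N'_3 = 122·cos23.0° − 21·3.259 = 43.9; c'Δl = 5.21; W sinα = 47.7
Slice 4: Δl = 1.5/cos42.9° = 2.048 m; N'_4 = 22·cos42.9° − 2·2.048 = 12.0; c'Δl = 3.28; W sinα = 15.0
Σc'Δl = 13.6 kN/m; ΣN' = 146.6 kN/m; ΣW sinα = 66.4 kN/m
Resisting = 13.6 + 146.6·tan26.4° = 13.6 + 72.8 = 86.4 kN/m
FS = 86.4 / 66.4 = 1.301

FS = 1.30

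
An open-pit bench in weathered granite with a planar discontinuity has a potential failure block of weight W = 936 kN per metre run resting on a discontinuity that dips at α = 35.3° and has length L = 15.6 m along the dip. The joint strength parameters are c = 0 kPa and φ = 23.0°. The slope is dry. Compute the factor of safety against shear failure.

FS = 0.60

Resolving the block weight along and normal to the plane and applying the Mohr–Coulomb strength on the joint:
N' = W cosα = 936·cos35.3° = 763.9 kN/m
Driving force T = W sinα = 936·sin35.3° = 540.9 kN/m
Resisting force R = c·L + N'·tanφ = 0·15.6 + 763.9·tan23.0° = 0.0 + 324.3 = 324.3 kN/m
FS = R / T = 324.3 / 540.9 = 0.600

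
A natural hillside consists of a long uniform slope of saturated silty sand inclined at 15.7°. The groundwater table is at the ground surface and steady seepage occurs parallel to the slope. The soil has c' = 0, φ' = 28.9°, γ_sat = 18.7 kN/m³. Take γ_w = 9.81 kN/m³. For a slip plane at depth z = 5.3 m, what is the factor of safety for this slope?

With seepage parallel to the slope and the water table at the surface, the effective normal stress on the slip plane uses the buoyant unit weight γ' = γ_sat − γ_w while the driving shear stress uses γ_sat:
FS = [c' + γ' z cos²β tanφ'] / [γ_sat z sinβ cosβ]
(For c' = 0 this reduces to FS = (γ'/γ_sat)·tanφ'/tanβ.)
γ' = 18.7 − 9.81 = 8.89 kN/m³
Numerator = 0.0 + 8.89·5.3·cos²15.7°·tan28.9° = 0.0 + 8.89·5.3·0.9268·0.5520 = 24.105 kPa
Denominator = 18.7·5.3·sin15.7°·cos15.7° = 18.7·5.3·0.2706·0.9627 = 25.819 kPa
FS = 24.105 / 25.819 = 0.934

FS = 0.93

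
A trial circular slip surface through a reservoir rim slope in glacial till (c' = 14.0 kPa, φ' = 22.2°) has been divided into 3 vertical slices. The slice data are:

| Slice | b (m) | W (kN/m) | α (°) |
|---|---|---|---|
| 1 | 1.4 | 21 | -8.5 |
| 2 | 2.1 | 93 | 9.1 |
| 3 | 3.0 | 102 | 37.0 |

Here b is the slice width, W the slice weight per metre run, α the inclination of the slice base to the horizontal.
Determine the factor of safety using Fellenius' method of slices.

FS = 2.48

Ordinary method of slices: FS = Σ[c'·Δl_i + (W_i cosα_i)·tanφ'] / Σ W_i sinα_i, with Δl_i = b_i / cosα_i.
Slice 1: Δl = 1.4/cos(-8.5°) = 1.416 m; N'_1 = 21·cos(-8.5°) = 20.8; c'Δl = 19.82; W sinα = -3.1
Slice 2: Δl = 2.1/cos9.1° = 2.127 m; N'_2 = 93·cos9.1° = 91.8; c'Δl = 29.77; W sinα = 14.7
Slice 3: Δl = 3.0/cos37.0° = 3.756 m; N'_3 = 102·cos37.0° = 81.5; c'Δl = 52.59; W sinα = 61.4
Σc'Δl = 102.2 kN/m; ΣN' = 194.1 kN/m; ΣW sinα = 73.0 kN/m
Resisting = 102.2 + 194.1·tan22.2° = 102.2 + 79.2 = 181.4 kN/m
FS = 181.4 / 73.0 = 2.485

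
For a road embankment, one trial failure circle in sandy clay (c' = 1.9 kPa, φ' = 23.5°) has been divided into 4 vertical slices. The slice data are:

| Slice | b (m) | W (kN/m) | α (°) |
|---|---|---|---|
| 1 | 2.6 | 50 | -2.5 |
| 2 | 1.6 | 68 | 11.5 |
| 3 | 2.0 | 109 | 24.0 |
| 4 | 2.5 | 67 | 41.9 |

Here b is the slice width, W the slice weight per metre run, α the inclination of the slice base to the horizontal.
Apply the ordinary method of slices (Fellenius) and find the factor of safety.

Ordinary method of slices: FS = Σ[c'·Δl_i + (W_i cosα_i)·tanφ'] / Σ W_i sinα_i, with Δl_i = b_i / cosα_i.
Slice 1: Δl = 2.6/cos(-2.5°) = 2.602 m; N'_1 = 50·cos(-2.5°) = 50.0; c'Δl = 4.94; W sinα = -2.2
Slice 2: Δl = 1.6/cos11.5° = 1.633 m; N'_2 = 68·cos11.5° = 66.6; c'Δl = 3.10; W sinα = 13.6
Slice 3: Δl = 2.0/cos24.0° = 2.189 m; N'_3 = 109·cos24.0° = 99.6; c'Δl = 4.16; W sinα = 44.3
Slice 4: Δl = 2.5/cos41.9° = 3.359 m; N'_4 = 67·cos41.9° = 49.9; c'Δl = 6.38; W sinα = 44.7
Σc'Δl = 18.6 kN/m; ΣN' = 266.0 kN/m; ΣW sinα = 100.5 kN/m
Resisting = 18.6 + 266.0·tan23.5° = 18.6 + 115.7 = 134.3 kN/m
FS = 134.3 / 100.5 = 1.337

FS = 1.34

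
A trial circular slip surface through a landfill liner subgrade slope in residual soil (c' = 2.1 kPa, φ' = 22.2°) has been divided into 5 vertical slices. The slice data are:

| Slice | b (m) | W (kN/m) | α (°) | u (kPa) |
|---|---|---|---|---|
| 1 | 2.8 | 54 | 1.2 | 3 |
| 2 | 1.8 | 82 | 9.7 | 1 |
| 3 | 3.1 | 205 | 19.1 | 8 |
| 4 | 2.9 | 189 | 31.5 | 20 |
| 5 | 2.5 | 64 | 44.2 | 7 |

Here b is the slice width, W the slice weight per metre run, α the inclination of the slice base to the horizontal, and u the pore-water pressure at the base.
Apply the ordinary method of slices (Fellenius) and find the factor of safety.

Ordinary method of slices: FS = Σ[c'·Δl_i + (W_i cosα_i − u_i·Δl_i)·tanφ'] / Σ W_i sinα_i, with Δl_i = b_i / cosα_i.
Slice 1: Δl = 2.8/cos1.2° = 2.801 m; N'_1 = 54·cos1.2° − 3·2.801 = 45.6; c'Δl = 5.88; W sinα = 1.1
Slice 2: Δl = 1.8/cos9.7° = 1.826 m; N'_2 = 82·cos9.7° − 1·1.826 = 79.0; c'Δl = 3.83; W sinα = 13.8
Slice 3: Δl = 3.1/cos19.1° = 3.281 m; N'_3 = 205·cos19.1° − 8·3.281 = 167.5; c'Δl = 6.89; W sinα = 67.1
Slice 4: Δl = 2.9/cos31.5° = 3.401 m; N'_4 = 189·cos31.5° − 20·3.401 = 93.1; c'Δl = 7.14; W sinα = 98.8
Slice 5: Δl = 2.5/cos44.2° = 3.487 m; N'_5 = 64·cos44.2° − 7·3.487 = 21.5; c'Δl = 7.32; W sinα = 44.6
Σc'Δl = 31.1 kN/m; ΣN' = 406.7 kN/m; ΣW sinα = 225.4 kN/m
Resisting = 31.1 + 406.7·tan22.2° = 31.1 + 166.0 = 197.0 kN/m
FS = 197.0 / 225.4 = 0.874

FS = 0.87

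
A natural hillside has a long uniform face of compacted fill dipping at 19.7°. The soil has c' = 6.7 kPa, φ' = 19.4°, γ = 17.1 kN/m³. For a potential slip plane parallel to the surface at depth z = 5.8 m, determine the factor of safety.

For an infinite slope with a slip plane parallel to the surface (no pore pressure): FS = [c' + γz cos²β tanφ'] / [γz sinβ cosβ].
γz = 17.1·5.8 = 99.18 kN/m²
Numerator = 6.7 + 99.18·cos²19.7°·tan19.4° = 6.7 + 99.18·0.8864·0.3522 = 37.658 kPa
Denominator = 99.18·sin19.7°·cos19.7° = 99.18·0.3371·0.9415 = 31.476 kPa
FS = 37.658 / 31.476 = 1.196

FS = 1.20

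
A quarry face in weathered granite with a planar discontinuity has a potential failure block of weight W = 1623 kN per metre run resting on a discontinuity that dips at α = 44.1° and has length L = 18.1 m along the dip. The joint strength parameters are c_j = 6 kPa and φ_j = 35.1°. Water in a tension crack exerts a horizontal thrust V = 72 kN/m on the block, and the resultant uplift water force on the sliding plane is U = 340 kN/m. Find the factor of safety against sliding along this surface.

Resolving the block weight along and normal to the plane and applying the Mohr–Coulomb strength on the joint:
N' = W cosα − U − V sinα = 1623·cos44.1° − 340 − 72·sin44.1° = 775.4 kN/m
Driving force T = W sinα + V cosα = 1623·sin44.1° + 72·cos44.1° = 1181.2 kN/m
Resisting force R = c_j·L + N'·tanφ_j = 6·18.1 + 775.4·tan35.1° = 108.6 + 545.0 = 653.6 kN/m
FS = R / T = 653.6 / 1181.2 = 0.553

FS = 0.55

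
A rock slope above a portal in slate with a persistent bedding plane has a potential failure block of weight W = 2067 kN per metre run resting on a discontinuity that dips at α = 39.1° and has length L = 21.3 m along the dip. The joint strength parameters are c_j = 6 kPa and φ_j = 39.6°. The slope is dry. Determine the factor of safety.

FS = 1.12

Resolving the block weight along and normal to the plane and applying the Mohr–Coulomb strength on the joint:
N' = W cosα = 2067·cos39.1° = 1604.1 kN/m
Driving force T = W sinα = 2067·sin39.1° = 1303.6 kN/m
Resisting force R = c_j·L + N'·tanφ_j = 6·21.3 + 1604.1·tan39.6° = 127.8 + 1327.0 = 1454.8 kN/m
FS = R / T = 1454.8 / 1303.6 = 1.116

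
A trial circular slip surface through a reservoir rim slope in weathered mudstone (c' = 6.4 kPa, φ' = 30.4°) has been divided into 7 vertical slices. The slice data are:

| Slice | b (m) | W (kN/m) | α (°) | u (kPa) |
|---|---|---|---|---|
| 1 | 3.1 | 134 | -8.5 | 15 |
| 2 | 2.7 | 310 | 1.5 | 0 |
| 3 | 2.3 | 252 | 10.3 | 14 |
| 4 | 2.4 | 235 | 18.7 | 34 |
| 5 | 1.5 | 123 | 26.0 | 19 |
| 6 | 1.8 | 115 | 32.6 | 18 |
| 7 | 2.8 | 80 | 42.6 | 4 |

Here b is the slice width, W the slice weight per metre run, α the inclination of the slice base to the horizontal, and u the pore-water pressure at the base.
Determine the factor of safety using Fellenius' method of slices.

FS = 2.37

Ordinary method of slices: FS = Σ[c'·Δl_i + (W_i cosα_i − u_i·Δl_i)·tanφ'] / Σ W_i sinα_i, with Δl_i = b_i / cosα_i.
Slice 1: Δl = 3.1/cos(-8.5°) = 3.134 m; N'_1 = 134·cos(-8.5°) − 15·3.134 = 85.5; c'Δl = 20.06; W sinα = -19.8
Slice 2: Δl = 2.7/cos1.5° = 2.701 m; N'_2 = 310·cos1.5° − 0·2.701 = 309.9; c'Δl = 17.29; W sinα = 8.1
Slice 3: Δl = 2.3/cos10.3° = 2.338 m; N'_3 = 252·cos10.3° − 14·2.338 = 215.2; c'Δl = 14.96; W sinα = 45.1
Slice 4: Δl = 2.4/cos18.7° = 2.534 m; N'_4 = 235·cos18.7° − 34·2.534 = 136.4; c'Δl = 16.22; W sinα = 75.3
Slice 5: Δl = 1.5/cos26.0° = 1.669 m; N'_5 = 123·cos26.0° − 19·1.669 = 78.8; c'Δl = 10.68; W sinα = 53.9
Slice 6: Δl = 1.8/cos32.6° = 2.137 m; N'_6 = 115·cos32.6° − 18·2.137 = 58.4; c'Δl = 13.67; W sinα = 62.0
Slice 7: Δl = 2.8/cos42.6° = 3.804 m; N'_7 = 80·cos42.6° − 4·3.804 = 43.7; c'Δl = 24.34; W sinα = 54.2
Σc'Δl = 117.2 kN/m; ΣN' = 928.0 kN/m; ΣW sinα = 278.7 kN/m
Resisting = 117.2 + 928.0·tan30.4° = 117.2 + 544.5 = 661.7 kN/m
FS = 661.7 / 278.7 = 2.374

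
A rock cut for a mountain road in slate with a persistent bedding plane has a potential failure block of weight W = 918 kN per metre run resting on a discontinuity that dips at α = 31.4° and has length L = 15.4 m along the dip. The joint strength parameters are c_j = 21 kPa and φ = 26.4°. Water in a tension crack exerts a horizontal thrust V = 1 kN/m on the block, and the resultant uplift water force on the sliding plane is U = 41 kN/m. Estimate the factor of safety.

FS = 1.44

Resolving the block weight along and normal to the plane and applying the Mohr–Coulomb strength on the joint:
N' = W cosα − U − V sinα = 918·cos31.4° − 41 − 1·sin31.4° = 742.0 kN/m
Driving force T = W sinα + V cosα = 918·sin31.4° + 1·cos31.4° = 479.1 kN/m
Resisting force R = c_j·L + N'·tanφ = 21·15.4 + 742.0·tan26.4° = 323.4 + 368.4 = 691.8 kN/m
FS = R / T = 691.8 / 479.1 = 1.444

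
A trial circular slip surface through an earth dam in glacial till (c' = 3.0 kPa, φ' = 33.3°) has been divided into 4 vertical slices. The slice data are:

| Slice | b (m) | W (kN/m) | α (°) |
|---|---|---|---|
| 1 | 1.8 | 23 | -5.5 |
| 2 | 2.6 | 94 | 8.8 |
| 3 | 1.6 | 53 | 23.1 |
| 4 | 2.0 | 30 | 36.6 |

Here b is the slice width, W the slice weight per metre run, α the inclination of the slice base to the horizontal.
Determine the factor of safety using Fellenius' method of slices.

FS = 2.95

Ordinary method of slices: FS = Σ[c'·Δl_i + (W_i cosα_i)·tanφ'] / Σ W_i sinα_i, with Δl_i = b_i / cosα_i.
Slice 1: Δl = 1.8/cos(-5.5°) = 1.808 m; N'_1 = 23·cos(-5.5°) = 22.9; c'Δl = 5.42; W sinα = -2.2
Slice 2: Δl = 2.6/cos8.8° = 2.631 m; N'_2 = 94·cos8.8° = 92.9; c'Δl = 7.89; W sinα = 14.4
Slice 3: Δl = 1.6/cos23.1° = 1.739 m; N'_3 = 53·cos23.1° = 48.8; c'Δl = 5.22; W sinα = 20.8
Slice 4: Δl = 2.0/cos36.6° = 2.491 m; N'_4 = 30·cos36.6° = 24.1; c'Δl = 7.47; W sinα = 17.9
Σc'Δl = 26.0 kN/m; ΣN' = 188.6 kN/m; ΣW sinα = 50.9 kN/m
Resisting = 26.0 + 188.6·tan33.3° = 26.0 + 123.9 = 149.9 kN/m
FS = 149.9 / 50.9 = 2.948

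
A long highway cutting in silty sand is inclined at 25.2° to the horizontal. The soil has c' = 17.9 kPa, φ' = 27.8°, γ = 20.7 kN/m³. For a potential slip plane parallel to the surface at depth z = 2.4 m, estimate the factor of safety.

For an infinite slope with a slip plane parallel to the surface (no pore pressure): FS = [c' + γz cos²β tanφ'] / [γz sinβ cosβ].
γz = 20.7·2.4 = 49.68 kN/m²
Numerator = 17.9 + 49.68·cos²25.2°·tan27.8° = 17.9 + 49.68·0.8187·0.5272 = 39.345 kPa
Denominator = 49.68·sin25.2°·cos25.2° = 49.68·0.4258·0.9048 = 19.140 kPa
FS = 39.345 / 19.140 = 2.056

FS = 2.06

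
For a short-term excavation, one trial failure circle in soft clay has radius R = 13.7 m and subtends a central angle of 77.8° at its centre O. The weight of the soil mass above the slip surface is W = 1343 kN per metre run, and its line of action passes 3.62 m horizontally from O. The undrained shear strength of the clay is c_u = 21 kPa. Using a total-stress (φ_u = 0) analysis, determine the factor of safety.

FS = 1.10

Taking moments about the centre O, the resisting moment is provided by the undrained shear strength acting along the arc:
Arc length L_a = R·θ = 13.7·(77.8°·π/180) = 13.7·1.3579 = 18.60 m
M_R = c_u·L_a·R = 21·18.60·13.7 = 5352.0 kN·m/m
M_D = W·d = 1343·3.62 = 4861.7 kN·m/m
FS = M_R / M_D = 5352.0 / 4861.7 = 1.101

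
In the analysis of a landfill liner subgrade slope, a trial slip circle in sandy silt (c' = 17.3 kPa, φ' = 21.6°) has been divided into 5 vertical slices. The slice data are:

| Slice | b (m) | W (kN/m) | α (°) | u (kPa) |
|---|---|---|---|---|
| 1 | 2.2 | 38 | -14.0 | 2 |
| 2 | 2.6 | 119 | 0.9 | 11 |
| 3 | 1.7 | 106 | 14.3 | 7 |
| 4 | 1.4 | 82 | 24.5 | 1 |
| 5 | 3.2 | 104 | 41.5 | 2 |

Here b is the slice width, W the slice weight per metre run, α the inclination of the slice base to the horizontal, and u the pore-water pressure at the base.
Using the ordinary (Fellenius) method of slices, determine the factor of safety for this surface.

FS = 2.92

Ordinary method of slices: FS = Σ[c'·Δl_i + (W_i cosα_i − u_i·Δl_i)·tanφ'] / Σ W_i sinα_i, with Δl_i = b_i / cosα_i.
Slice 1: Δl = 2.2/cos(-14.0°) = 2.267 m; N'_1 = 38·cos(-14.0°) − 2·2.267 = 32.3; c'Δl = 39.23; W sinα = -9.2
Slice 2: Δl = 2.6/cos0.9° = 2.600 m; N'_2 = 119·cos0.9° − 11·2.600 = 90.4; c'Δl = 44.99; W sinα = 1.9
Slice 3: Δl = 1.7/cos14.3° = 1.754 m; N'_3 = 106·cos14.3° − 7·1.754 = 90.4; c'Δl = 30.35; W sinα = 26.2
Slice 4: Δl = 1.4/cos24.5° = 1.539 m; N'_4 = 82·cos24.5° − 1·1.539 = 73.1; c'Δl = 26.62; W sinα = 34.0
Slice 5: Δl = 3.2/cos41.5° = 4.273 m; N'_5 = 104·cos41.5° − 2·4.273 = 69.3; c'Δl = 73.92; W sinα = 68.9
Σc'Δl = 215.1 kN/m; ΣN' = 355.6 kN/m; ΣW sinα = 121.8 kN/m
Resisting = 215.1 + 355.6·tan21.6° = 215.1 + 140.8 = 355.9 kN/m
FS = 355.9 / 121.8 = 2.922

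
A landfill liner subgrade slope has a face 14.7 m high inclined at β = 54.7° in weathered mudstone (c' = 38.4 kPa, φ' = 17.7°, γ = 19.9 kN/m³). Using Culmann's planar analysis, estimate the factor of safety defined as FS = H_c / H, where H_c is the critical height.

FS = 2.03

H_c = (4c'/γ) · sinβ cosφ' / [1 − cos(β − φ')]
    = (4·38.4/19.9) · sin54.7°·cos17.7° / [1 − cos37.0°]
    = 7.719 · 0.7775 / 0.2014 = 29.80 m
FS = H_c / H = 29.80 / 14.7 = 2.027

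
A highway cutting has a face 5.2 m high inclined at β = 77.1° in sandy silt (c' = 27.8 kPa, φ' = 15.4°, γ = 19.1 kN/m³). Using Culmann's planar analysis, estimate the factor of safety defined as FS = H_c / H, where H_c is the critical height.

FS = 2.00

H_c = (4c'/γ) · sinβ cosφ' / [1 − cos(β − φ')]
    = (4·27.8/19.1) · sin77.1°·cos15.4° / [1 − cos61.7°]
    = 5.822 · 0.9398 / 0.5259 = 10.40 m
FS = H_c / H = 10.40 / 5.2 = 2.001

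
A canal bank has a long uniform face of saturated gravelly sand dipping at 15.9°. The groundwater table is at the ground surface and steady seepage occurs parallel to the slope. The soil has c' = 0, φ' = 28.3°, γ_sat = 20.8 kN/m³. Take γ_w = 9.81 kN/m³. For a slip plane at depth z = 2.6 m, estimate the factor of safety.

FS = 1.00

With seepage parallel to the slope and the water table at the surface, the effective normal stress on the slip plane uses the buoyant unit weight γ' = γ_sat − γ_w while the driving shear stress uses γ_sat:
FS = [c' + γ' z cos²β tanφ'] / [γ_sat z sinβ cosβ]
(For c' = 0 this reduces to FS = (γ'/γ_sat)·tanφ'/tanβ.)
γ' = 20.8 − 9.81 = 10.99 kN/m³
Numerator = 0.0 + 10.99·2.6·cos²15.9°·tan28.3° = 0.0 + 10.99·2.6·0.9249·0.5384 = 14.231 kPa
Denominator = 20.8·2.6·sin15.9°·cos15.9° = 20.8·2.6·0.2740·0.9617 = 14.249 kPa
FS = 14.231 / 14.249 = 0.999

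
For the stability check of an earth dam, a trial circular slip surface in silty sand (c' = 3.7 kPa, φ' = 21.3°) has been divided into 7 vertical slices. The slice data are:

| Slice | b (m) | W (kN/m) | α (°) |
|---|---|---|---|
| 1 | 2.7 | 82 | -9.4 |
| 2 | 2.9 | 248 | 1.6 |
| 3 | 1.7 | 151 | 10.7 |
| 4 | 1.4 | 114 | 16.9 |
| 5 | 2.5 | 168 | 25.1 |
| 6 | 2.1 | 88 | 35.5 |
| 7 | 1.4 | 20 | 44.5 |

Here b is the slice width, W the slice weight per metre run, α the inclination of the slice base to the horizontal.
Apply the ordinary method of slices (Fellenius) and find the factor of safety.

Ordinary method of slices: FS = Σ[c'·Δl_i + (W_i cosα_i)·tanφ'] / Σ W_i sinα_i, with Δl_i = b_i / cosα_i.
Slice 1: Δl = 2.7/cos(-9.4°) = 2.737 m; N'_1 = 82·cos(-9.4°) = 80.9; c'Δl = 10.13; W sinα = -13.4
Slice 2: Δl = 2.9/cos1.6° = 2.901 m; N'_2 = 248·cos1.6° = 247.9; c'Δl = 10.73; W sinα = 6.9
Slice 3: Δl = 1.7/cos10.7° = 1.730 m; N'_3 = 151·cos10.7° = 148.4; c'Δl = 6.40; W sinα = 28.0
Slice 4: Δl = 1.4/cos16.9° = 1.463 m; N'_4 = 114·cos16.9° = 109.1; c'Δl = 5.41; W sinα = 33.1
Slice 5: Δl = 2.5/cos25.1° = 2.761 m; N'_5 = 168·cos25.1° = 152.1; c'Δl = 10.21; W sinα = 71.3
Slice 6: Δl = 2.1/cos35.5° = 2.579 m; N'_6 = 88·cos35.5° = 71.6; c'Δl = 9.54; W sinα = 51.1
Slice 7: Δl = 1.4/cos44.5° = 1.963 m; N'_7 = 20·cos44.5° = 14.3; c'Δl = 7.26; W sinα = 14.0
Σc'Δl = 59.7 kN/m; ΣN' = 824.3 kN/m; ΣW sinα = 191.1 kN/m
Resisting = 59.7 + 824.3·tan21.3° = 59.7 + 321.4 = 381.1 kN/m
FS = 381.1 / 191.1 = 1.994

FS = 1.99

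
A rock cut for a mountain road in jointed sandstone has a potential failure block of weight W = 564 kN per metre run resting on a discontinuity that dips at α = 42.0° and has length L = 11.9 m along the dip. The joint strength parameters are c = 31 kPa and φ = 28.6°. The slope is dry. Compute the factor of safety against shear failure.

FS = 1.58

Resolving the block weight along and normal to the plane and applying the Mohr–Coulomb strength on the joint:
N' = W cosα = 564·cos42.0° = 419.1 kN/m
Driving force T = W sinα = 564·sin42.0° = 377.4 kN/m
Resisting force R = c·L + N'·tanφ = 31·11.9 + 419.1·tan28.6° = 368.9 + 228.5 = 597.4 kN/m
FS = R / T = 597.4 / 377.4 = 1.583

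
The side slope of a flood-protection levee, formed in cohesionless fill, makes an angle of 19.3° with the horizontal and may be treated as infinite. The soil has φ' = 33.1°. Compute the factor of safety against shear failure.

For a dry cohesionless infinite slope the factor of safety is FS = tanφ' / tanβ.
FS = tan33.1° / tan19.3° = 0.6519 / 0.3502 = 1.862

FS = 1.86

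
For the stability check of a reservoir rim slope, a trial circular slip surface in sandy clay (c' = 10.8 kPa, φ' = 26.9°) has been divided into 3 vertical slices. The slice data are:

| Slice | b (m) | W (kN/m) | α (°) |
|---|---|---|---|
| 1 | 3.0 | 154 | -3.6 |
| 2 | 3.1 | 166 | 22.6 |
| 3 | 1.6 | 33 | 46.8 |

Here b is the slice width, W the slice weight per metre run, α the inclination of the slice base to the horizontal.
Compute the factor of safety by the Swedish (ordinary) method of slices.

FS = 3.34

Ordinary method of slices: FS = Σ[c'·Δl_i + (W_i cosα_i)·tanφ'] / Σ W_i sinα_i, with Δl_i = b_i / cosα_i.
Slice 1: Δl = 3.0/cos(-3.6°) = 3.006 m; N'_1 = 154·cos(-3.6°) = 153.7; c'Δl = 32.46; W sinα = -9.7
Slice 2: Δl = 3.1/cos22.6° = 3.358 m; N'_2 = 166·cos22.6° = 153.3; c'Δl = 36.26; W sinα = 63.8
Slice 3: Δl = 1.6/cos46.8° = 2.337 m; N'_3 = 33·cos46.8° = 22.6; c'Δl = 25.24; W sinα = 24.1
Σc'Δl = 94.0 kN/m; ΣN' = 329.5 kN/m; ΣW sinα = 78.2 kN/m
Resisting = 94.0 + 329.5·tan26.9° = 94.0 + 167.2 = 261.2 kN/m
FS = 261.2 / 78.2 = 3.340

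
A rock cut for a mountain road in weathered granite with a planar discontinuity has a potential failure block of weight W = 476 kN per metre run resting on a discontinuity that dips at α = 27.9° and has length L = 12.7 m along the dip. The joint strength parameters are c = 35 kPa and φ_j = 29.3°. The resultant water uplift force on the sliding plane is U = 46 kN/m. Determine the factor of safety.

FS = 2.94

Resolving the block weight along and normal to the plane and applying the Mohr–Coulomb strength on the joint:
N' = W cosα − U = 476·cos27.9° − 46 = 374.7 kN/m
Driving force T = W sinα = 476·sin27.9° = 222.7 kN/m
Resisting force R = c·L + N'·tanφ_j = 35·12.7 + 374.7·tan29.3° = 444.5 + 210.3 = 654.8 kN/m
FS = R / T = 654.8 / 222.7 = 2.940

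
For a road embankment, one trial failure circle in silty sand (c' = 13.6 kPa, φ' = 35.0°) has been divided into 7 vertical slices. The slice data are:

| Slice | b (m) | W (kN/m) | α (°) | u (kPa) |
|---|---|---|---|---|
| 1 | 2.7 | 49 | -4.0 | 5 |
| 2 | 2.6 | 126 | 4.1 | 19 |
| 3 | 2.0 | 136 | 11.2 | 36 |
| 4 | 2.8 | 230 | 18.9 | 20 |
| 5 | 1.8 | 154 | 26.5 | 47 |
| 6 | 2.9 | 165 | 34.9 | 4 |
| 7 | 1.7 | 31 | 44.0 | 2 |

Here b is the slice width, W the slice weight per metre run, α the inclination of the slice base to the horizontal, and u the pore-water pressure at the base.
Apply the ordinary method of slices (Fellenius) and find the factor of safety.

FS = 2.08

Ordinary method of slices: FS = Σ[c'·Δl_i + (W_i cosα_i − u_i·Δl_i)·tanφ'] / Σ W_i sinα_i, with Δl_i = b_i / cosα_i.
Slice 1: Δl = 2.7/cos(-4.0°) = 2.707 m; N'_1 = 49·cos(-4.0°) − 5·2.707 = 35.3; c'Δl = 36.81; W sinα = -3.4
Slice 2: Δl = 2.6/cos4.1° = 2.607 m; N'_2 = 126·cos4.1° − 19·2.607 = 76.2; c'Δl = 35.45; W sinα = 9.0
Slice 3: Δl = 2.0/cos11.2° = 2.039 m; N'_3 = 136·cos11.2° − 36·2.039 = 60.0; c'Δl = 27.73; W sinα = 26.4
Slice 4: Δl = 2.8/cos18.9° = 2.960 m; N'_4 = 230·cos18.9° − 20·2.960 = 158.4; c'Δl = 40.25; W sinα = 74.5
Slice 5: Δl = 1.8/cos26.5° = 2.011 m; N'_5 = 154·cos26.5° − 47·2.011 = 43.3; c'Δl = 27.35; W sinα = 68.7
Slice 6: Δl = 2.9/cos34.9° = 3.536 m; N'_6 = 165·cos34.9° − 4·3.536 = 121.2; c'Δl = 48.09; W sinα = 94.4
Slice 7: Δl = 1.7/cos44.0° = 2.363 m; N'_7 = 31·cos44.0° − 2·2.363 = 17.6; c'Δl = 32.14; W sinα = 21.5
Σc'Δl = 247.8 kN/m; ΣN' = 512.0 kN/m; ΣW sinα = 291.2 kN/m
Resisting = 247.8 + 512.0·tan35.0° = 247.8 + 358.5 = 606.3 kN/m
FS = 606.3 / 291.2 = 2.082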